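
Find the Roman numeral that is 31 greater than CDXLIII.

CDXLIII = 443
443 + 31 = 474

CDLXXIV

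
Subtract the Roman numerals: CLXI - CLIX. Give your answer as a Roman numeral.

CLXI = 161
CLIX = 159
161 - 159 = 2

II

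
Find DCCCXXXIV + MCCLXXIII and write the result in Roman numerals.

DCCCXXXIV = 834
MCCLXXIII = 1273
834 + 1273 = 2107

MMCVII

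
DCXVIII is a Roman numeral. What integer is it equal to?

DCXVIII: D=500, C=100, X=10, V=5, I=1, I=1, I=1
500 + 100 + 10 + 5 + 1 + 1 + 1 = 618

618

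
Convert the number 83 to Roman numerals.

Convert 83 to Roman numerals:
  83 contains 1×50 (L)
  33 contains 3×10 (XXX)
  3 contains 3×1 (III)

LXXXIII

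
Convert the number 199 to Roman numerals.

Convert 199 to Roman numerals:
  199 contains 1×100 (C)
  99 contains 1×90 (XC)
  9 contains 1×9 (IX)

CXCIX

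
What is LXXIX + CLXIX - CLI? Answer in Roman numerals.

LXXIX = 79, CLXIX = 169, CLI = 151
79 + 169 = 248
248 - 151 = 97

XCVII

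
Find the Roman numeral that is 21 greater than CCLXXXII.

CCLXXXII = 282
282 + 21 = 303

CCCIII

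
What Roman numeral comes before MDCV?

MDCV = 1605; previous is 1604

MDCIV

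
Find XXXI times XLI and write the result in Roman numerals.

XXXI = 31
XLI = 41
31 × 41 = 1271

MCCLXXI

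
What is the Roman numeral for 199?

Convert 199 to Roman numerals:
  199 contains 1×100 (C)
  99 contains 1×90 (XC)
  9 contains 1×9 (IX)

CXCIX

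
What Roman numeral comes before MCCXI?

MCCXI = 1211; previous is 1210

MCCX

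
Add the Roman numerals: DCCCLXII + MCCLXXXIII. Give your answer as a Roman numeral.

DCCCLXII = 862
MCCLXXXIII = 1283
862 + 1283 = 2145

MMCXLV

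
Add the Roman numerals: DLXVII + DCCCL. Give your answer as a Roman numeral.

DLXVII = 567
DCCCL = 850
567 + 850 = 1417

MCDXVII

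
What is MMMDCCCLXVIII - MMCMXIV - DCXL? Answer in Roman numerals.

MMMDCCCLXVIII = 3868, MMCMXIV = 2914, DCXL = 640
3868 - 2914 = 954
954 - 640 = 314

CCCXIV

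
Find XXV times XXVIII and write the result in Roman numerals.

XXV = 25
XXVIII = 28
25 × 28 = 700

DCC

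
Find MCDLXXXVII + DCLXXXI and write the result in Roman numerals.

MCDLXXXVII = 1487
DCLXXXI = 681
1487 + 681 = 2168

MMCLXVIII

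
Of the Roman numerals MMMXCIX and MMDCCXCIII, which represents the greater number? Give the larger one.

MMMXCIX = 3099
MMDCCXCIII = 2793
3099 is larger

MMMXCIX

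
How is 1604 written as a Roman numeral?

Convert 1604 to Roman numerals:
  1604 contains 1×1000 (M)
  604 contains 1×500 (D)
  104 contains 1×100 (C)
  4 contains 1×4 (IV)

MDCIV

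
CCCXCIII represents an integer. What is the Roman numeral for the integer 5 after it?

CCCXCIII = 393
393 + 5 = 398

CCCXCVIII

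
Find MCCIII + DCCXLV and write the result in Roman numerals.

MCCIII = 1203
DCCXLV = 745
1203 + 745 = 1948

MCMXLVIII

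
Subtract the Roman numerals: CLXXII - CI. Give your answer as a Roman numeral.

CLXXII = 172
CI = 101
172 - 101 = 71

LXXI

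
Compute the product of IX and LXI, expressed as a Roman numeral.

IX = 9
LXI = 61
9 × 61 = 549

DXLIX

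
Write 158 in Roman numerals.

Convert 158 to Roman numerals:
  158 contains 1×100 (C)
  58 contains 1×50 (L)
  8 contains 1×5 (V)
  3 contains 3×1 (III)

CLVIII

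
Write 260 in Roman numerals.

Convert 260 to Roman numerals:
  260 contains 2×100 (CC)
  60 contains 1×50 (L)
  10 contains 1×10 (X)

CCLX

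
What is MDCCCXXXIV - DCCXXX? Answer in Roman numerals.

MDCCCXXXIV = 1834
DCCXXX = 730
1834 - 730 = 1104

MCIV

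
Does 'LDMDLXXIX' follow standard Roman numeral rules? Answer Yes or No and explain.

'LDMDLXXIX': L should not appear more than once

No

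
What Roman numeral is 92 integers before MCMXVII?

MCMXVII = 1917
1917 - 92 = 1825

MDCCCXXV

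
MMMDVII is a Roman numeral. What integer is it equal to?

MMMDVII: M=1000, M=1000, M=1000, D=500, V=5, I=1, I=1
1000 + 1000 + 1000 + 500 + 5 + 1 + 1 = 3507

3507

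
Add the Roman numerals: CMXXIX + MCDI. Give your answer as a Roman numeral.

CMXXIX = 929
MCDI = 1401
929 + 1401 = 2330

MMCCCXXX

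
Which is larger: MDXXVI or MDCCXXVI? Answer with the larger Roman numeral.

MDXXVI = 1526
MDCCXXVI = 1726
1726 is larger

MDCCXXVI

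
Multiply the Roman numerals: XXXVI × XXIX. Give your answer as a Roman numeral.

XXXVI = 36
XXIX = 29
36 × 29 = 1044

MXLIV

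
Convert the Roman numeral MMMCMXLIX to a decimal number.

MMMCMXLIX: M=1000, M=1000, M=1000, CM=900, XL=40, IX=9
1000 + 1000 + 1000 + 900 + 40 + 9 = 3949

3949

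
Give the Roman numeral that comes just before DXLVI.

DXLVI = 546; previous is 545

DXLV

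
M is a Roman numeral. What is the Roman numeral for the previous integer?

M = 1000, so the previous integer is 1000 - 1 = 999

CMXCIX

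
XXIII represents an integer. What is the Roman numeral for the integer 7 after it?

XXIII = 23
23 + 7 = 30

XXX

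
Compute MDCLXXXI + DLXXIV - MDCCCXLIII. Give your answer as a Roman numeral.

MDCLXXXI = 1681, DLXXIV = 574, MDCCCXLIII = 1843
1681 + 574 = 2255
2255 - 1843 = 412

CDXII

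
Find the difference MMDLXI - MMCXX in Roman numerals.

MMDLXI = 2561
MMCXX = 2120
2561 - 2120 = 441

CDXLI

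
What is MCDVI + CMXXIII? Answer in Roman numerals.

MCDVI = 1406
CMXXIII = 923
1406 + 923 = 2329

MMCCCXXIX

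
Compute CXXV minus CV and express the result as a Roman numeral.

CXXV = 125
CV = 105
125 - 105 = 20

XX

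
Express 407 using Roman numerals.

Convert 407 to Roman numerals:
  407 contains 1×400 (CD)
  7 contains 1×5 (V)
  2 contains 2×1 (II)

CDVII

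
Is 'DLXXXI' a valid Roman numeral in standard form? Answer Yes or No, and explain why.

'DLXXXI': Check the rules: uses only the symbols I, V, X, L, C, D, M; no symbol is repeated more than three times in a row; V, L and D each appear at most once; no smaller symbol precedes a larger one (values never increase from left to right). Value: D (500) + L (50) + X (10) + X (10) + X (10) + I (1) = 581. So it is a valid standard Roman numeral.

Yes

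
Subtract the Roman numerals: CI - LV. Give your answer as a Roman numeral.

CI = 101
LV = 55
101 - 55 = 46

XLVI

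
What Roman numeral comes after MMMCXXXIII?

MMMCXXXIII = 3133, so the next integer is 3133 + 1 = 3134

MMMCXXXIV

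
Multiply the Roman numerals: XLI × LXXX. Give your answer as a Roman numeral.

XLI = 41
LXXX = 80
41 × 80 = 3280

MMMCCLXXX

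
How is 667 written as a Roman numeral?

Convert 667 to Roman numerals:
  667 contains 1×500 (D)
  167 contains 1×100 (C)
  67 contains 1×50 (L)
  17 contains 1×10 (X)
  7 contains 1×5 (V)
  2 contains 2×1 (II)

DCLXVII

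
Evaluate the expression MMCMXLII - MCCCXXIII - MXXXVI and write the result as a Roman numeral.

MMCMXLII = 2942, MCCCXXIII = 1323, MXXXVI = 1036
2942 - 1323 = 1619
1619 - 1036 = 583

DLXXXIII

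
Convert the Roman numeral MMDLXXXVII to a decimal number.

MMDLXXXVII: M=1000, M=1000, D=500, L=50, X=10, X=10, X=10, V=5, I=1, I=1
1000 + 1000 + 500 + 50 + 10 + 10 + 10 + 5 + 1 + 1 = 2587

2587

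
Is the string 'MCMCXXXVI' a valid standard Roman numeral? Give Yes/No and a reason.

'MCMCXXXVI': C cannot come right after the subtractive pair CM: once C is subtracted in CM, the next symbol must be smaller than C

No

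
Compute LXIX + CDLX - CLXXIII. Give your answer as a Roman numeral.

LXIX = 69, CDLX = 460, CLXXIII = 173
69 + 460 = 529
529 - 173 = 356

CCCLVI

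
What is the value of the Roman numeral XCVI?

XCVI: XC=90, V=5, I=1
90 + 5 + 1 = 96

96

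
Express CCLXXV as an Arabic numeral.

CCLXXV: C=100, C=100, L=50, X=10, X=10, V=5
100 + 100 + 50 + 10 + 10 + 5 = 275

275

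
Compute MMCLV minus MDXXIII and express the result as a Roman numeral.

MMCLV = 2155
MDXXIII = 1523
2155 - 1523 = 632

DCXXXII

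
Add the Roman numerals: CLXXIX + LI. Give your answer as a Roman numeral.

CLXXIX = 179
LI = 51
179 + 51 = 230

CCXXX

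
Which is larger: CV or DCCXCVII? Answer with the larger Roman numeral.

CV = 105
DCCXCVII = 797
797 is larger

DCCXCVII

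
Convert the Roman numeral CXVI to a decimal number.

CXVI: C=100, X=10, V=5, I=1
100 + 10 + 5 + 1 = 116

116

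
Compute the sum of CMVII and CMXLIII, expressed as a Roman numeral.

CMVII = 907
CMXLIII = 943
907 + 943 = 1850

MDCCCL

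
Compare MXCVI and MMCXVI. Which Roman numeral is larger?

MXCVI = 1096
MMCXVI = 2116
2116 is larger

MMCXVI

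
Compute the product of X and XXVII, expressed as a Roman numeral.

X = 10
XXVII = 27
10 × 27 = 270

CCLXX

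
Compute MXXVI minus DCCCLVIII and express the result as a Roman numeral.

MXXVI = 1026
DCCCLVIII = 858
1026 - 858 = 168

CLXVIII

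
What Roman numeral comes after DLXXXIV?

DLXXXIV = 584; next is 585

DLXXXV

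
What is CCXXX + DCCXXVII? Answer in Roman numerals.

CCXXX = 230
DCCXXVII = 727
230 + 727 = 957

CMLVII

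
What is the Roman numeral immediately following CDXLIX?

CDXLIX = 449, so the next integer is 449 + 1 = 450

CDL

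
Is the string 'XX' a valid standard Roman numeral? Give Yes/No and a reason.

'XX': Check the rules: uses only the symbols I, V, X, L, C, D, M; no symbol is repeated more than three times in a row; V, L and D each appear at most once; no smaller symbol precedes a larger one (values never increase from left to right). Value: X (10) + X (10) = 20. So it is a valid standard Roman numeral.

Yes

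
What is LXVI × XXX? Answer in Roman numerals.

LXVI = 66
XXX = 30
66 × 30 = 1980

MCMLXXX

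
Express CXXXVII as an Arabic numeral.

CXXXVII: C=100, X=10, X=10, X=10, V=5, I=1, I=1
100 + 10 + 10 + 10 + 5 + 1 + 1 = 137

137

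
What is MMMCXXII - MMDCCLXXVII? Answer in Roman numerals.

MMMCXXII = 3122
MMDCCLXXVII = 2777
3122 - 2777 = 345

CCCXLV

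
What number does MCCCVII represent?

MCCCVII: M=1000, C=100, C=100, C=100, V=5, I=1, I=1
1000 + 100 + 100 + 100 + 5 + 1 + 1 = 1307

1307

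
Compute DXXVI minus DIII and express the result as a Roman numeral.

DXXVI = 526
DIII = 503
526 - 503 = 23

XXIII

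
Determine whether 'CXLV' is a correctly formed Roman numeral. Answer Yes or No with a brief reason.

'CXLV': Check the rules: uses only the symbols I, V, X, L, C, D, M; no symbol is repeated more than three times in a row; V, L and D each appear at most once; the only place a smaller symbol precedes a larger one is the allowed subtractive pair XL, the symbol right after such a pair (if any) is smaller than the pair's first symbol, and otherwise the values never increase from left to right. Value: C (100) + XL (40) + V (5) = 145. So it is a valid standard Roman numeral.

Yes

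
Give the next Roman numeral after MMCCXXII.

MMCCXXII = 2222; next is 2223

MMCCXXIII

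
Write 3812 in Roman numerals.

Convert 3812 to Roman numerals:
  3812 contains 3×1000 (MMM)
  812 contains 1×500 (D)
  312 contains 3×100 (CCC)
  12 contains 1×10 (X)
  2 contains 2×1 (II)

MMMDCCCXII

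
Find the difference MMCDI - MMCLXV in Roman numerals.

MMCDI = 2401
MMCLXV = 2165
2401 - 2165 = 236

CCXXXVI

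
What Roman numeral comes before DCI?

DCI = 601, so the previous integer is 601 - 1 = 600

DC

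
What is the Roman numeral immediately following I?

I = 1; next is 2

II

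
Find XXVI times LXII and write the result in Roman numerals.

XXVI = 26
LXII = 62
26 × 62 = 1612

MDCXII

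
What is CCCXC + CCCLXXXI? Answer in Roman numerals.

CCCXC = 390
CCCLXXXI = 381
390 + 381 = 771

DCCLXXI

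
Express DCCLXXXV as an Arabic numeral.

DCCLXXXV: D=500, C=100, C=100, L=50, X=10, X=10, X=10, V=5
500 + 100 + 100 + 50 + 10 + 10 + 10 + 5 = 785

785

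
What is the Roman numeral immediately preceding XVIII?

XVIII = 18, so the previous integer is 18 - 1 = 17

XVII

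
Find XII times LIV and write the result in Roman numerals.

XII = 12
LIV = 54
12 × 54 = 648

DCXLVIII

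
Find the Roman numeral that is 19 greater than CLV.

CLV = 155
155 + 19 = 174

CLXXIV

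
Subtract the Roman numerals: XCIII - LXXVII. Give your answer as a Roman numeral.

XCIII = 93
LXXVII = 77
93 - 77 = 16

XVI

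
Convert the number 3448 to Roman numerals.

Convert 3448 to Roman numerals:
  3448 contains 3×1000 (MMM)
  448 contains 1×400 (CD)
  48 contains 1×40 (XL)
  8 contains 1×5 (V)
  3 contains 3×1 (III)

MMMCDXLVIII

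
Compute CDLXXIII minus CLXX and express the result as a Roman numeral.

CDLXXIII = 473
CLXX = 170
473 - 170 = 303

CCCIII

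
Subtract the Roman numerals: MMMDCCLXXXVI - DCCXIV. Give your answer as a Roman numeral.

MMMDCCLXXXVI = 3786
DCCXIV = 714
3786 - 714 = 3072

MMMLXXII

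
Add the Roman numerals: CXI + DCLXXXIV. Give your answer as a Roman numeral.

CXI = 111
DCLXXXIV = 684
111 + 684 = 795

DCCXCV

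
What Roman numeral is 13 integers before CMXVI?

CMXVI = 916
916 - 13 = 903

CMIII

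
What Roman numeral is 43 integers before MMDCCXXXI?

MMDCCXXXI = 2731
2731 - 43 = 2688

MMDCLXXXVIII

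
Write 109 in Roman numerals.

Convert 109 to Roman numerals:
  109 contains 1×100 (C)
  9 contains 1×9 (IX)

CIX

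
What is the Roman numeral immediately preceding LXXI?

LXXI = 71, so the previous integer is 71 - 1 = 70

LXX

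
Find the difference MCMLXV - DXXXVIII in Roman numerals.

MCMLXV = 1965
DXXXVIII = 538
1965 - 538 = 1427

MCDXXVII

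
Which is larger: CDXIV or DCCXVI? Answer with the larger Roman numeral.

CDXIV = 414
DCCXVI = 716
716 is larger

DCCXVI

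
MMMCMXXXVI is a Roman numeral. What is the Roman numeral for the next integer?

MMMCMXXXVI = 3936, so the next integer is 3936 + 1 = 3937

MMMCMXXXVII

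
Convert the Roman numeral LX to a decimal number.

LX: L=50, X=10
50 + 10 = 60

60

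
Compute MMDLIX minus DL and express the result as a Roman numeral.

MMDLIX = 2559
DL = 550
2559 - 550 = 2009

MMIX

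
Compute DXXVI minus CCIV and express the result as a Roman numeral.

DXXVI = 526
CCIV = 204
526 - 204 = 322

CCCXXII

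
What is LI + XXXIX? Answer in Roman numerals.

LI = 51
XXXIX = 39
51 + 39 = 90

XC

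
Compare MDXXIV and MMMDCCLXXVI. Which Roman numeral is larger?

MDXXIV = 1524
MMMDCCLXXVI = 3776
3776 is larger

MMMDCCLXXVI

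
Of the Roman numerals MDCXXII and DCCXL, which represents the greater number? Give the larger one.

MDCXXII = 1622
DCCXL = 740
1622 is larger

MDCXXII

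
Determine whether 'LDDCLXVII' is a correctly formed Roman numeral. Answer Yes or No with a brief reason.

'LDDCLXVII': L should not appear more than once

No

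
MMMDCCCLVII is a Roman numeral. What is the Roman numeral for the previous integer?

MMMDCCCLVII = 3857, so the previous integer is 3857 - 1 = 3856

MMMDCCCLVI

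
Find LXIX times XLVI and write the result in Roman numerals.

LXIX = 69
XLVI = 46
69 × 46 = 3174

MMMCLXXIV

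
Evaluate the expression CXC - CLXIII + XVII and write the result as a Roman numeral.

CXC = 190, CLXIII = 163, XVII = 17
190 - 163 = 27
27 + 17 = 44

XLIV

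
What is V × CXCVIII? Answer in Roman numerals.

V = 5
CXCVIII = 198
5 × 198 = 990

CMXC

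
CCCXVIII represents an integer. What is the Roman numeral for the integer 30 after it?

CCCXVIII = 318
318 + 30 = 348

CCCXLVIII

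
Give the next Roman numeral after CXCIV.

CXCIV = 194; next is 195

CXCV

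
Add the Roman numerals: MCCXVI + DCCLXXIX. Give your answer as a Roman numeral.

MCCXVI = 1216
DCCLXXIX = 779
1216 + 779 = 1995

MCMXCV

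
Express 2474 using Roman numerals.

Convert 2474 to Roman numerals:
  2474 contains 2×1000 (MM)
  474 contains 1×400 (CD)
  74 contains 1×50 (L)
  24 contains 2×10 (XX)
  4 contains 1×4 (IV)

MMCDLXXIV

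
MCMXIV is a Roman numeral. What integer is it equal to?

MCMXIV: M=1000, CM=900, X=10, IV=4
1000 + 900 + 10 + 4 = 1914

1914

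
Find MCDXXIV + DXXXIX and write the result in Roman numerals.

MCDXXIV = 1424
DXXXIX = 539
1424 + 539 = 1963

MCMLXIII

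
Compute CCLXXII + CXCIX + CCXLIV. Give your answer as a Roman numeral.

CCLXXII = 272, CXCIX = 199, CCXLIV = 244
272 + 199 = 471
471 + 244 = 715

DCCXV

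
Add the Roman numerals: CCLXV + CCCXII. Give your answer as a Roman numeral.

CCLXV = 265
CCCXII = 312
265 + 312 = 577

DLXXVII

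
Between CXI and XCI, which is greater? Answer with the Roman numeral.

CXI = 111
XCI = 91
111 is larger

CXI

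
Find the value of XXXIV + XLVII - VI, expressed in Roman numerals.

XXXIV = 34, XLVII = 47, VI = 6
34 + 47 = 81
81 - 6 = 75

LXXV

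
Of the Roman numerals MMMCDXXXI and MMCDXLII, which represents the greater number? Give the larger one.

MMMCDXXXI = 3431
MMCDXLII = 2442
3431 is larger

MMMCDXXXI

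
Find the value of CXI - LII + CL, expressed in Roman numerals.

CXI = 111, LII = 52, CL = 150
111 - 52 = 59
59 + 150 = 209

CCIX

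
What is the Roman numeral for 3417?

Convert 3417 to Roman numerals:
  3417 contains 3×1000 (MMM)
  417 contains 1×400 (CD)
  17 contains 1×10 (X)
  7 contains 1×5 (V)
  2 contains 2×1 (II)

MMMCDXVII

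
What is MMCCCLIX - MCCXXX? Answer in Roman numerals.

MMCCCLIX = 2359
MCCXXX = 1230
2359 - 1230 = 1129

MCXXIX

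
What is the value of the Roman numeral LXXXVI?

LXXXVI: L=50, X=10, X=10, X=10, V=5, I=1
50 + 10 + 10 + 10 + 5 + 1 = 86

86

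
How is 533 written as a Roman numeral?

Convert 533 to Roman numerals:
  533 contains 1×500 (D)
  33 contains 3×10 (XXX)
  3 contains 3×1 (III)

DXXXIII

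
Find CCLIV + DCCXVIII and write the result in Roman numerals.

CCLIV = 254
DCCXVIII = 718
254 + 718 = 972

CMLXXII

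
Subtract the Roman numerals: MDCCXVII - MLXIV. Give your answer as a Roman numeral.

MDCCXVII = 1717
MLXIV = 1064
1717 - 1064 = 653

DCLIII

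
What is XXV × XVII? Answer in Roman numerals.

XXV = 25
XVII = 17
25 × 17 = 425

CDXXV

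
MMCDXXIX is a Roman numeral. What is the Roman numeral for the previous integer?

MMCDXXIX = 2429, so the previous integer is 2429 - 1 = 2428

MMCDXXVIII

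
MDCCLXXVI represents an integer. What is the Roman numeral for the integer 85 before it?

MDCCLXXVI = 1776
1776 - 85 = 1691

MDCXCI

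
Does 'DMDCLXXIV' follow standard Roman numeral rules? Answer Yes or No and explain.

'DMDCLXXIV': D should not appear more than once

No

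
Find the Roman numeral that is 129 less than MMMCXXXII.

MMMCXXXII = 3132
3132 - 129 = 3003

MMMIII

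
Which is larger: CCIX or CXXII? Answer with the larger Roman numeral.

CCIX = 209
CXXII = 122
209 is larger

CCIX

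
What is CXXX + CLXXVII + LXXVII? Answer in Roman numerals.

CXXX = 130, CLXXVII = 177, LXXVII = 77
130 + 177 = 307
307 + 77 = 384

CCCLXXXIV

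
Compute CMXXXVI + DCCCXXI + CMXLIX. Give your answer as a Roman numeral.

CMXXXVI = 936, DCCCXXI = 821, CMXLIX = 949
936 + 821 = 1757
1757 + 949 = 2706

MMDCCVI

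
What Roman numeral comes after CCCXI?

CCCXI = 311, so the next integer is 311 + 1 = 312

CCCXII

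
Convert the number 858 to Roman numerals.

Convert 858 to Roman numerals:
  858 contains 1×500 (D)
  358 contains 3×100 (CCC)
  58 contains 1×50 (L)
  8 contains 1×5 (V)
  3 contains 3×1 (III)

DCCCLVIII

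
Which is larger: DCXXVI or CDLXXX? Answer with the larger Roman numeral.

DCXXVI = 626
CDLXXX = 480
626 is larger

DCXXVI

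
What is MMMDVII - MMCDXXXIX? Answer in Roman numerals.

MMMDVII = 3507
MMCDXXXIX = 2439
3507 - 2439 = 1068

MLXVIII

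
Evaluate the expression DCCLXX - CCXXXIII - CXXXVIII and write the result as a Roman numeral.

DCCLXX = 770, CCXXXIII = 233, CXXXVIII = 138
770 - 233 = 537
537 - 138 = 399

CCCXCIX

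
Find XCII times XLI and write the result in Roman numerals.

XCII = 92
XLI = 41
92 × 41 = 3772

MMMDCCLXXII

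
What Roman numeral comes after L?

L = 50; next is 51

LI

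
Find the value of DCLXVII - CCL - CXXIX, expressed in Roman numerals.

DCLXVII = 667, CCL = 250, CXXIX = 129
667 - 250 = 417
417 - 129 = 288

CCLXXXVIII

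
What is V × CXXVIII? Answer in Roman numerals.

V = 5
CXXVIII = 128
5 × 128 = 640

DCXL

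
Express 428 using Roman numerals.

Convert 428 to Roman numerals:
  428 contains 1×400 (CD)
  28 contains 2×10 (XX)
  8 contains 1×5 (V)
  3 contains 3×1 (III)

CDXXVIII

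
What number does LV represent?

LV: L=50, V=5
50 + 5 = 55

55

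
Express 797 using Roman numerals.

Convert 797 to Roman numerals:
  797 contains 1×500 (D)
  297 contains 2×100 (CC)
  97 contains 1×90 (XC)
  7 contains 1×5 (V)
  2 contains 2×1 (II)

DCCXCVII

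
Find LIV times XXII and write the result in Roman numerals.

LIV = 54
XXII = 22
54 × 22 = 1188

MCLXXXVIII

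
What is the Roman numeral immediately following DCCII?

DCCII = 702, so the next integer is 702 + 1 = 703

DCCIII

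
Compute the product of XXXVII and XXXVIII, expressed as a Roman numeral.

XXXVII = 37
XXXVIII = 38
37 × 38 = 1406

MCDVI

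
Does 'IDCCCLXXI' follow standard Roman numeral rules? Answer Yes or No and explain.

'IDCCCLXXI': Invalid subtractive combination: ID

No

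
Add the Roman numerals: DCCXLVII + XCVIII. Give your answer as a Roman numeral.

DCCXLVII = 747
XCVIII = 98
747 + 98 = 845

DCCCXLV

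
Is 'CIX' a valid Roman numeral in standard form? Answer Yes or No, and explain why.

'CIX': Check the rules: uses only the symbols I, V, X, L, C, D, M; no symbol is repeated more than three times in a row; V, L and D each appear at most once; the only place a smaller symbol precedes a larger one is the allowed subtractive pair IX, the symbol right after such a pair (if any) is smaller than the pair's first symbol, and otherwise the values never increase from left to right. Value: C (100) + IX (9) = 109. So it is a valid standard Roman numeral.

Yes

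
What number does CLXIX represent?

CLXIX: C=100, L=50, X=10, IX=9
100 + 50 + 10 + 9 = 169

169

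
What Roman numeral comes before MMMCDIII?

MMMCDIII = 3403, so the previous integer is 3403 - 1 = 3402

MMMCDII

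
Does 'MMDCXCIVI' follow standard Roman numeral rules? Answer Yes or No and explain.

'MMDCXCIVI': I cannot come right after the subtractive pair IV: once I is subtracted in IV, the next symbol must be smaller than I

No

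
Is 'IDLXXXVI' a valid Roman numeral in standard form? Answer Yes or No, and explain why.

'IDLXXXVI': Invalid subtractive combination: ID

No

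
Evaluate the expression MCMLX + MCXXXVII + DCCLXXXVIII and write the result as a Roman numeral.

MCMLX = 1960, MCXXXVII = 1137, DCCLXXXVIII = 788
1960 + 1137 = 3097
3097 + 788 = 3885

MMMDCCCLXXXV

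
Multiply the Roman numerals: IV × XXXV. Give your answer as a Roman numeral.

IV = 4
XXXV = 35
4 × 35 = 140

CXL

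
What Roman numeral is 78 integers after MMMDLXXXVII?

MMMDLXXXVII = 3587
3587 + 78 = 3665

MMMDCLXV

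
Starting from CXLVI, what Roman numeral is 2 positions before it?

CXLVI = 146
146 - 2 = 144

CXLIV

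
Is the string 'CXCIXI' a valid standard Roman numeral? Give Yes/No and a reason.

'CXCIXI': I cannot come right after the subtractive pair IX: once I is subtracted in IX, the next symbol must be smaller than I

No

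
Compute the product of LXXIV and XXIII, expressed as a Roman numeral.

LXXIV = 74
XXIII = 23
74 × 23 = 1702

MDCCII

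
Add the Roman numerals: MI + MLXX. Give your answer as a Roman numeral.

MI = 1001
MLXX = 1070
1001 + 1070 = 2071

MMLXXI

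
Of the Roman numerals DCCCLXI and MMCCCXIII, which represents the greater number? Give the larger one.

DCCCLXI = 861
MMCCCXIII = 2313
2313 is larger

MMCCCXIII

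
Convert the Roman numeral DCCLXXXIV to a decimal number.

DCCLXXXIV: D=500, C=100, C=100, L=50, X=10, X=10, X=10, IV=4
500 + 100 + 100 + 50 + 10 + 10 + 10 + 4 = 784

784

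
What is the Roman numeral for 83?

Convert 83 to Roman numerals:
  83 contains 1×50 (L)
  33 contains 3×10 (XXX)
  3 contains 3×1 (III)

LXXXIII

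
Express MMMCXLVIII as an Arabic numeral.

MMMCXLVIII: M=1000, M=1000, M=1000, C=100, XL=40, V=5, I=1, I=1, I=1
1000 + 1000 + 1000 + 100 + 40 + 5 + 1 + 1 + 1 = 3148

3148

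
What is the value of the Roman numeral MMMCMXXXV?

MMMCMXXXV: M=1000, M=1000, M=1000, CM=900, X=10, X=10, X=10, V=5
1000 + 1000 + 1000 + 900 + 10 + 10 + 10 + 5 = 3935

3935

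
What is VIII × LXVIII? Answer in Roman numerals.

VIII = 8
LXVIII = 68
8 × 68 = 544

DXLIV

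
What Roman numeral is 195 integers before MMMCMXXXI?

MMMCMXXXI = 3931
3931 - 195 = 3736

MMMDCCXXXVI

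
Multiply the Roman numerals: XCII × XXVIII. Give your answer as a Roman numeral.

XCII = 92
XXVIII = 28
92 × 28 = 2576

MMDLXXVI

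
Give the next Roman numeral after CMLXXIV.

CMLXXIV = 974; next is 975

CMLXXV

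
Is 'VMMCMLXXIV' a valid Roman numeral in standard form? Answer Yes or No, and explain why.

'VMMCMLXXIV': V should not appear more than once

No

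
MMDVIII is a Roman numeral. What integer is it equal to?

MMDVIII: M=1000, M=1000, D=500, V=5, I=1, I=1, I=1
1000 + 1000 + 500 + 5 + 1 + 1 + 1 = 2508

2508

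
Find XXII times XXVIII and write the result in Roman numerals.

XXII = 22
XXVIII = 28
22 × 28 = 616

DCXVI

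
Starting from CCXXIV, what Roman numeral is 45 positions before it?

CCXXIV = 224
224 - 45 = 179

CLXXIX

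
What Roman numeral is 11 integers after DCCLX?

DCCLX = 760
760 + 11 = 771

DCCLXXI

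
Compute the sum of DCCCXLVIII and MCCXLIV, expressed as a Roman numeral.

DCCCXLVIII = 848
MCCXLIV = 1244
848 + 1244 = 2092

MMXCII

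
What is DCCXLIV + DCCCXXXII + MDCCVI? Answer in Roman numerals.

DCCXLIV = 744, DCCCXXXII = 832, MDCCVI = 1706
744 + 832 = 1576
1576 + 1706 = 3282

MMMCCLXXXII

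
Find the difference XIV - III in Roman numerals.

XIV = 14
III = 3
14 - 3 = 11

XI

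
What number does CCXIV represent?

CCXIV: C=100, C=100, X=10, IV=4
100 + 100 + 10 + 4 = 214

214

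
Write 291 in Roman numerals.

Convert 291 to Roman numerals:
  291 contains 2×100 (CC)
  91 contains 1×90 (XC)
  1 contains 1×1 (I)

CCXCI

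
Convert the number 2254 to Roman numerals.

Convert 2254 to Roman numerals:
  2254 contains 2×1000 (MM)
  254 contains 2×100 (CC)
  54 contains 1×50 (L)
  4 contains 1×4 (IV)

MMCCLIV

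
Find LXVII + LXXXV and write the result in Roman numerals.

LXVII = 67
LXXXV = 85
67 + 85 = 152

CLII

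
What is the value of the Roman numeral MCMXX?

MCMXX: M=1000, CM=900, X=10, X=10
1000 + 900 + 10 + 10 = 1920

1920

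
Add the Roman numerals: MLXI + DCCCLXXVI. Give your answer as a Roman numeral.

MLXI = 1061
DCCCLXXVI = 876
1061 + 876 = 1937

MCMXXXVII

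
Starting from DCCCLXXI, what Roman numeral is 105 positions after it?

DCCCLXXI = 871
871 + 105 = 976

CMLXXVI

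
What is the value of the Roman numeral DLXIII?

DLXIII: D=500, L=50, X=10, I=1, I=1, I=1
500 + 50 + 10 + 1 + 1 + 1 = 563

563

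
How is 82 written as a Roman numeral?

Convert 82 to Roman numerals:
  82 contains 1×50 (L)
  32 contains 3×10 (XXX)
  2 contains 2×1 (II)

LXXXII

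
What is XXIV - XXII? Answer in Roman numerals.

XXIV = 24
XXII = 22
24 - 22 = 2

II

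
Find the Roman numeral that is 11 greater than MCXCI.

MCXCI = 1191
1191 + 11 = 1202

MCCII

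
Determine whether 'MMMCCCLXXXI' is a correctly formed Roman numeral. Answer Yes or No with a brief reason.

'MMMCCCLXXXI': Check the rules: uses only the symbols I, V, X, L, C, D, M; no symbol is repeated more than three times in a row; V, L and D each appear at most once; no smaller symbol precedes a larger one (values never increase from left to right). Value: M (1000) + M (1000) + M (1000) + C (100) + C (100) + C (100) + L (50) + X (10) + X (10) + X (10) + I (1) = 3381. So it is a valid standard Roman numeral.

Yes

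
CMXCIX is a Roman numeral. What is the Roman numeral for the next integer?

CMXCIX = 999; next is 1000

M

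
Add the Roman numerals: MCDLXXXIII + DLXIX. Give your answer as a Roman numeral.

MCDLXXXIII = 1483
DLXIX = 569
1483 + 569 = 2052

MMLII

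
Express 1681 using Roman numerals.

Convert 1681 to Roman numerals:
  1681 contains 1×1000 (M)
  681 contains 1×500 (D)
  181 contains 1×100 (C)
  81 contains 1×50 (L)
  31 contains 3×10 (XXX)
  1 contains 1×1 (I)

MDCLXXXI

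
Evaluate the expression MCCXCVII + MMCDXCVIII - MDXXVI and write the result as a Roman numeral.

MCCXCVII = 1297, MMCDXCVIII = 2498, MDXXVI = 1526
1297 + 2498 = 3795
3795 - 1526 = 2269

MMCCLXIX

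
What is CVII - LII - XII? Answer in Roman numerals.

CVII = 107, LII = 52, XII = 12
107 - 52 = 55
55 - 12 = 43

XLIII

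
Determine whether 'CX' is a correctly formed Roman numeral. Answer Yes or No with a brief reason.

'CX': Check the rules: uses only the symbols I, V, X, L, C, D, M; no symbol is repeated more than three times in a row; V, L and D each appear at most once; no smaller symbol precedes a larger one (values never increase from left to right). Value: C (100) + X (10) = 110. So it is a valid standard Roman numeral.

Yes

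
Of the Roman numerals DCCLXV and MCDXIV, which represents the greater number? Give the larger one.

DCCLXV = 765
MCDXIV = 1414
1414 is larger

MCDXIV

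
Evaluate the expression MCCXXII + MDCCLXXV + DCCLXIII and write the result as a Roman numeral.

MCCXXII = 1222, MDCCLXXV = 1775, DCCLXIII = 763
1222 + 1775 = 2997
2997 + 763 = 3760

MMMDCCLX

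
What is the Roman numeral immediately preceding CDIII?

CDIII = 403, so the previous integer is 403 - 1 = 402

CDII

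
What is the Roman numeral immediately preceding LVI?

LVI = 56, so the previous integer is 56 - 1 = 55

LV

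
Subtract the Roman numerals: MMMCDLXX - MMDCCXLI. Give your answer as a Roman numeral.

MMMCDLXX = 3470
MMDCCXLI = 2741
3470 - 2741 = 729

DCCXXIX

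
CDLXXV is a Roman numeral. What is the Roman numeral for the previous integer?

CDLXXV = 475, so the previous integer is 475 - 1 = 474

CDLXXIV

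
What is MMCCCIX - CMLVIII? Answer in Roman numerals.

MMCCCIX = 2309
CMLVIII = 958
2309 - 958 = 1351

MCCCLI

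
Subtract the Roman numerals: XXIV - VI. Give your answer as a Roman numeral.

XXIV = 24
VI = 6
24 - 6 = 18

XVIII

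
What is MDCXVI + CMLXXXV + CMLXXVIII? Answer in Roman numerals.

MDCXVI = 1616, CMLXXXV = 985, CMLXXVIII = 978
1616 + 985 = 2601
2601 + 978 = 3579

MMMDLXXIX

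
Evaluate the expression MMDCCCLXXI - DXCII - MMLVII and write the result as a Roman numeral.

MMDCCCLXXI = 2871, DXCII = 592, MMLVII = 2057
2871 - 592 = 2279
2279 - 2057 = 222

CCXXII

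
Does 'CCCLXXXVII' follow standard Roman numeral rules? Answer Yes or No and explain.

'CCCLXXXVII': Check the rules: uses only the symbols I, V, X, L, C, D, M; no symbol is repeated more than three times in a row; V, L and D each appear at most once; no smaller symbol precedes a larger one (values never increase from left to right). Value: C (100) + C (100) + C (100) + L (50) + X (10) + X (10) + X (10) + V (5) + I (1) + I (1) = 387. So it is a valid standard Roman numeral.

Yes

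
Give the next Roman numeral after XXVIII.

XXVIII = 28; next is 29

XXIX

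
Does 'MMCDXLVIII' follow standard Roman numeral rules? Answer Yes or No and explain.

'MMCDXLVIII': Check the rules: uses only the symbols I, V, X, L, C, D, M; no symbol is repeated more than three times in a row; V, L and D each appear at most once; the only places a smaller symbol precedes a larger one are the allowed subtractive pairs CD, XL, the symbol right after such a pair (if any) is smaller than the pair's first symbol, and otherwise the values never increase from left to right. Value: M (1000) + M (1000) + CD (400) + XL (40) + V (5) + I (1) + I (1) + I (1) = 2448. So it is a valid standard Roman numeral.

Yes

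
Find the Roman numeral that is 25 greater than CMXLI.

CMXLI = 941
941 + 25 = 966

CMLXVI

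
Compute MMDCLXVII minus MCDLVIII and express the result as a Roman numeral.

MMDCLXVII = 2667
MCDLVIII = 1458
2667 - 1458 = 1209

MCCIX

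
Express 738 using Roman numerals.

Convert 738 to Roman numerals:
  738 contains 1×500 (D)
  238 contains 2×100 (CC)
  38 contains 3×10 (XXX)
  8 contains 1×5 (V)
  3 contains 3×1 (III)

DCCXXXVIII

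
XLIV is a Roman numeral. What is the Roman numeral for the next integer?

XLIV = 44, so the next integer is 44 + 1 = 45

XLV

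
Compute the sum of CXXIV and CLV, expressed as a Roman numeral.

CXXIV = 124
CLV = 155
124 + 155 = 279

CCLXXIX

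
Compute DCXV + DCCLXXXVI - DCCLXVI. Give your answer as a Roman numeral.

DCXV = 615, DCCLXXXVI = 786, DCCLXVI = 766
615 + 786 = 1401
1401 - 766 = 635

DCXXXV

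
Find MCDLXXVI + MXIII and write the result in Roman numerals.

MCDLXXVI = 1476
MXIII = 1013
1476 + 1013 = 2489

MMCDLXXXIX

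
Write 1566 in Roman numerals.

Convert 1566 to Roman numerals:
  1566 contains 1×1000 (M)
  566 contains 1×500 (D)
  66 contains 1×50 (L)
  16 contains 1×10 (X)
  6 contains 1×5 (V)
  1 contains 1×1 (I)

MDLXVI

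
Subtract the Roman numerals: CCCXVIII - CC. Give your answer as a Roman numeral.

CCCXVIII = 318
CC = 200
318 - 200 = 118

CXVIII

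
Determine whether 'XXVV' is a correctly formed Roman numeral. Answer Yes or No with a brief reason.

'XXVV': V should not appear more than once

No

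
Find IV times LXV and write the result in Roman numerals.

IV = 4
LXV = 65
4 × 65 = 260

CCLX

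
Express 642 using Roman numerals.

Convert 642 to Roman numerals:
  642 contains 1×500 (D)
  142 contains 1×100 (C)
  42 contains 1×40 (XL)
  2 contains 2×1 (II)

DCXLII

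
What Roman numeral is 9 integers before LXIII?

LXIII = 63
63 - 9 = 54

LIV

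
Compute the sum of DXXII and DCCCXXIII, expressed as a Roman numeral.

DXXII = 522
DCCCXXIII = 823
522 + 823 = 1345

MCCCXLV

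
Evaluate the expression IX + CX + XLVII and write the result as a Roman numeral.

IX = 9, CX = 110, XLVII = 47
9 + 110 = 119
119 + 47 = 166

CLXVI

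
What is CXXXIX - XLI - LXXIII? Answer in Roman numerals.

CXXXIX = 139, XLI = 41, LXXIII = 73
139 - 41 = 98
98 - 73 = 25

XXV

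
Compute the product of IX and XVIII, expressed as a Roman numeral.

IX = 9
XVIII = 18
9 × 18 = 162

CLXII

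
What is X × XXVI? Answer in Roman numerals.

X = 10
XXVI = 26
10 × 26 = 260

CCLX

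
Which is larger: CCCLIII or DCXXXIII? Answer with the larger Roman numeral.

CCCLIII = 353
DCXXXIII = 633
633 is larger

DCXXXIII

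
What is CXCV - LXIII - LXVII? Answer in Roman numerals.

CXCV = 195, LXIII = 63, LXVII = 67
195 - 63 = 132
132 - 67 = 65

LXV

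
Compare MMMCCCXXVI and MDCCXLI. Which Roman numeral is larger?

MMMCCCXXVI = 3326
MDCCXLI = 1741
3326 is larger

MMMCCCXXVI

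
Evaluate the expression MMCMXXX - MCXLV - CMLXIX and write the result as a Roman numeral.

MMCMXXX = 2930, MCXLV = 1145, CMLXIX = 969
2930 - 1145 = 1785
1785 - 969 = 816

DCCCXVI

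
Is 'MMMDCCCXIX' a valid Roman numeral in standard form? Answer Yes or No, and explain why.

'MMMDCCCXIX': Check the rules: uses only the symbols I, V, X, L, C, D, M; no symbol is repeated more than three times in a row; V, L and D each appear at most once; the only place a smaller symbol precedes a larger one is the allowed subtractive pair IX, the symbol right after such a pair (if any) is smaller than the pair's first symbol, and otherwise the values never increase from left to right. Value: M (1000) + M (1000) + M (1000) + D (500) + C (100) + C (100) + C (100) + X (10) + IX (9) = 3819. So it is a valid standard Roman numeral.

Yes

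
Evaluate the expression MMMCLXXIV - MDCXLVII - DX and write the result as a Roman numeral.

MMMCLXXIV = 3174, MDCXLVII = 1647, DX = 510
3174 - 1647 = 1527
1527 - 510 = 1017

MXVII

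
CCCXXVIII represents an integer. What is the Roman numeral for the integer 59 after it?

CCCXXVIII = 328
328 + 59 = 387

CCCLXXXVII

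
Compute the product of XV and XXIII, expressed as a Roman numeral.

XV = 15
XXIII = 23
15 × 23 = 345

CCCXLV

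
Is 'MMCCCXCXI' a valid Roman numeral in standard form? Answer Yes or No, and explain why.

'MMCCCXCXI': X cannot come right after the subtractive pair XC: once X is subtracted in XC, the next symbol must be smaller than X

No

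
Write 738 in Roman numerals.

Convert 738 to Roman numerals:
  738 contains 1×500 (D)
  238 contains 2×100 (CC)
  38 contains 3×10 (XXX)
  8 contains 1×5 (V)
  3 contains 3×1 (III)

DCCXXXVIII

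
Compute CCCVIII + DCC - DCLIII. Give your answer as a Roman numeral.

CCCVIII = 308, DCC = 700, DCLIII = 653
308 + 700 = 1008
1008 - 653 = 355

CCCLV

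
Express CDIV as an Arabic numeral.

CDIV: CD=400, IV=4
400 + 4 = 404

404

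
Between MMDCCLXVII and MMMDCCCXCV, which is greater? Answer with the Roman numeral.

MMDCCLXVII = 2767
MMMDCCCXCV = 3895
3895 is larger

MMMDCCCXCV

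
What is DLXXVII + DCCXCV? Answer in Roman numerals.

DLXXVII = 577
DCCXCV = 795
577 + 795 = 1372

MCCCLXXII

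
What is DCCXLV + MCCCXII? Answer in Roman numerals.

DCCXLV = 745
MCCCXII = 1312
745 + 1312 = 2057

MMLVII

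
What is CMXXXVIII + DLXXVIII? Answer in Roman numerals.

CMXXXVIII = 938
DLXXVIII = 578
938 + 578 = 1516

MDXVI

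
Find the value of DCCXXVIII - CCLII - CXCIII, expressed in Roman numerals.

DCCXXVIII = 728, CCLII = 252, CXCIII = 193
728 - 252 = 476
476 - 193 = 283

CCLXXXIII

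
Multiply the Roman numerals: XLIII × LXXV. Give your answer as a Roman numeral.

XLIII = 43
LXXV = 75
43 × 75 = 3225

MMMCCXXV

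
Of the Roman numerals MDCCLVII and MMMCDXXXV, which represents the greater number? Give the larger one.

MDCCLVII = 1757
MMMCDXXXV = 3435
3435 is larger

MMMCDXXXV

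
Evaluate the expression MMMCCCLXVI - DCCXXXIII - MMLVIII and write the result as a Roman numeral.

MMMCCCLXVI = 3366, DCCXXXIII = 733, MMLVIII = 2058
3366 - 733 = 2633
2633 - 2058 = 575

DLXXV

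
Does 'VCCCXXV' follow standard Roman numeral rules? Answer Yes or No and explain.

'VCCCXXV': V should not appear more than once

No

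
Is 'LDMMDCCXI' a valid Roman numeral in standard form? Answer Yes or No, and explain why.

'LDMMDCCXI': D should not appear more than once

No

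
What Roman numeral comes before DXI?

DXI = 511; previous is 510

DX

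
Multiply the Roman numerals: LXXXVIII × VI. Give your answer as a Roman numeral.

LXXXVIII = 88
VI = 6
88 × 6 = 528

DXXVIII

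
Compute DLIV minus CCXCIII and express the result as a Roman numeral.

DLIV = 554
CCXCIII = 293
554 - 293 = 261

CCLXI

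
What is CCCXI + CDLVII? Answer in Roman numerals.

CCCXI = 311
CDLVII = 457
311 + 457 = 768

DCCLXVIII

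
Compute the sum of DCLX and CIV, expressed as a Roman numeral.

DCLX = 660
CIV = 104
660 + 104 = 764

DCCLXIV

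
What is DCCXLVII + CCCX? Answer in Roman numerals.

DCCXLVII = 747
CCCX = 310
747 + 310 = 1057

MLVII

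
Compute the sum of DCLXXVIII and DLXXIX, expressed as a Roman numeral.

DCLXXVIII = 678
DLXXIX = 579
678 + 579 = 1257

MCCLVII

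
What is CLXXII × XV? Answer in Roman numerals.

CLXXII = 172
XV = 15
172 × 15 = 2580

MMDLXXX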